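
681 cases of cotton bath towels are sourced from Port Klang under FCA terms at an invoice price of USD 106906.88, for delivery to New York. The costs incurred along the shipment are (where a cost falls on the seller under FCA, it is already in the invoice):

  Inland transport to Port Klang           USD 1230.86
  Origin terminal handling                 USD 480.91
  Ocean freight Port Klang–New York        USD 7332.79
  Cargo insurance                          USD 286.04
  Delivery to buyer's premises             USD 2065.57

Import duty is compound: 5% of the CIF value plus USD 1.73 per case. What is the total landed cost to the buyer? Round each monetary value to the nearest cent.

FCA: the seller delivers export-cleared goods to the carrier; the buyer bears costs from that point.
Already in the invoice (seller's account under FCA): inland to port — exclude.
CIF value = FCA price + origin terminal + freight + insurance = 106906.88 + 480.91 + 7332.79 + 286.04 = 115006.62
Ad valorem component: 115006.62 × 5% = 5750.33
Specific component: 681 × 1.73 = 1178.13
Import duty = 5750.33 + 1178.13 = 6928.46
Buyer bears: origin terminal 480.91 + freight 7332.79 + insurance 286.04 + delivery 2065.57 + duty 6928.46 = 17093.77
Landed cost = invoice 106906.88 + 17093.77 = 124000.65

Total landed cost: USD 124000.65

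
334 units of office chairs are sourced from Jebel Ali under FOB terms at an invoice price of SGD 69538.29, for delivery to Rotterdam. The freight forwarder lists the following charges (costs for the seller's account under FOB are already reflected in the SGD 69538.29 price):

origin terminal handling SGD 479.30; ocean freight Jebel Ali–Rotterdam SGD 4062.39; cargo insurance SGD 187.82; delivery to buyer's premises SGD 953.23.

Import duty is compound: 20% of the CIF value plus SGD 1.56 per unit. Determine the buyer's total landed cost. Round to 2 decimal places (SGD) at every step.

Total landed cost: SGD 90020.47

FOB: the seller bears costs until goods are on board at the origin port; the buyer bears freight, insurance and all costs thereafter.
Already in the invoice (seller's account under FOB): origin terminal — exclude.
CIF value = FOB price + freight + insurance = 69538.29 + 4062.39 + 187.82 = 73788.50
Ad valorem component: 73788.50 × 20% = 14757.70
Specific component: 334 × 1.56 = 521.04
Import duty = 14757.70 + 521.04 = 15278.74
Buyer bears: freight 4062.39 + insurance 187.82 + delivery 953.23 + duty 15278.74 = 20482.18
Landed cost = invoice 69538.29 + 20482.18 = 90020.47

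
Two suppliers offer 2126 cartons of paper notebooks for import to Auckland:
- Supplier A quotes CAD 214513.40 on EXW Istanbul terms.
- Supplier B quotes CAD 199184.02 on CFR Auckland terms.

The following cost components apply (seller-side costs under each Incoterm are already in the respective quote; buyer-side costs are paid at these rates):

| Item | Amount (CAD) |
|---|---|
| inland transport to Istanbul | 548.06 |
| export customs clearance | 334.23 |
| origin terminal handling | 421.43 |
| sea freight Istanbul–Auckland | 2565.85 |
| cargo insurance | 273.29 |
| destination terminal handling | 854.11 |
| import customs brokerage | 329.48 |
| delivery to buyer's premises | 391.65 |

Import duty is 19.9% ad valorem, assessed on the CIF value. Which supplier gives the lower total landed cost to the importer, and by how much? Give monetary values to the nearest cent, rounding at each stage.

Supplier B is cheaper by CAD 23019.55

Supplier A (EXW):
CIF value = EXW price + inland to port + export clearance + origin terminal + freight + insurance = 214513.40 + 548.06 + 334.23 + 421.43 + 2565.85 + 273.29 = 218656.26
Import duty = 218656.26 × 19.9% = 43512.60
Buyer bears (A): 548.06 + 334.23 + 421.43 + 2565.85 + 273.29 + 854.11 + 329.48 + 391.65 = 5718.10
Landed cost (A) = invoice 214513.40 + 5718.10 + duty 43512.60 = 263744.10
Supplier B (CFR):
CIF value = CFR price + insurance = 199184.02 + 273.29 = 199457.31
Import duty = 199457.31 × 19.9% = 39692.00
Buyer bears (B): 273.29 + 854.11 + 329.48 + 391.65 = 1848.53
Landed cost (B) = invoice 199184.02 + 1848.53 + duty 39692.00 = 240724.55
Difference = |263744.10 − 240724.55| = 23019.55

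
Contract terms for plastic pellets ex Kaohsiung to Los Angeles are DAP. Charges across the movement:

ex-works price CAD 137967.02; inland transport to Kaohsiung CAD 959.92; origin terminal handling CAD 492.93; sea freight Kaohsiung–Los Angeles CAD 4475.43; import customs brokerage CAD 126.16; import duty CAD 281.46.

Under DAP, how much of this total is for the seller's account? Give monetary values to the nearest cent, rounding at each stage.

Seller's account: CAD 143895.30

DAP: the seller bears all costs to the named destination except import duty and clearance.
Seller's account: goods 137967.02 + inland to port 959.92 + origin terminal 492.93 + freight 4475.43 = 143895.30
Buyer's account: brokerage 126.16 + duty 281.46 = 407.62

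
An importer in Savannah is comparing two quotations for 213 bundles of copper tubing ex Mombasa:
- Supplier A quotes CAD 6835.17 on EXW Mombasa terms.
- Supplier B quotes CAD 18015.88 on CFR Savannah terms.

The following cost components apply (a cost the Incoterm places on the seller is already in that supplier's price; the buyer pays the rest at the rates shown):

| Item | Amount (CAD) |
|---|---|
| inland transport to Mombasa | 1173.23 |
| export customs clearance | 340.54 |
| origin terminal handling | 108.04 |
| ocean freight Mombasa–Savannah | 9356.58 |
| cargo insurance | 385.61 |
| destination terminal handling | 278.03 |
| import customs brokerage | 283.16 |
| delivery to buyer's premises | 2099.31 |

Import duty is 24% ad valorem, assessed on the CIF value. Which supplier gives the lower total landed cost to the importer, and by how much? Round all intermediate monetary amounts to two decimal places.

Supplier A (EXW):
CIF value = EXW price + inland to port + export clearance + origin terminal + freight + insurance = 6835.17 + 1173.23 + 340.54 + 108.04 + 9356.58 + 385.61 = 18199.17
Import duty = 18199.17 × 24% = 4367.80
Buyer bears (A): 1173.23 + 340.54 + 108.04 + 9356.58 + 385.61 + 278.03 + 283.16 + 2099.31 = 14024.50
Landed cost (A) = invoice 6835.17 + 14024.50 + duty 4367.80 = 25227.47
Supplier B (CFR):
CIF value = CFR price + insurance = 18015.88 + 385.61 = 18401.49
Import duty = 18401.49 × 24% = 4416.36
Buyer bears (B): 385.61 + 278.03 + 283.16 + 2099.31 = 3046.11
Landed cost (B) = invoice 18015.88 + 3046.11 + duty 4416.36 = 25478.35
Difference = |25227.47 − 25478.35| = 250.88

Supplier A is cheaper by CAD 250.88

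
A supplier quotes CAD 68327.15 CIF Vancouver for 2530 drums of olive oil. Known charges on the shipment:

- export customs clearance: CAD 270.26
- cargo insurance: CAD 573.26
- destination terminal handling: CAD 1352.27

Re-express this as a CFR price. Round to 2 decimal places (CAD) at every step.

CFR price: CAD 67753.89

Not relevant to the conversion: export clearance — on the seller under both CIF and CFR; already in the CIF price and stays in the CFR price. destination terminal — on the buyer under both terms; not part of either seller's price.
From CIF to CFR, the seller no longer bears: insurance.
CFR price = 68327.15 − 573.26 = 67753.89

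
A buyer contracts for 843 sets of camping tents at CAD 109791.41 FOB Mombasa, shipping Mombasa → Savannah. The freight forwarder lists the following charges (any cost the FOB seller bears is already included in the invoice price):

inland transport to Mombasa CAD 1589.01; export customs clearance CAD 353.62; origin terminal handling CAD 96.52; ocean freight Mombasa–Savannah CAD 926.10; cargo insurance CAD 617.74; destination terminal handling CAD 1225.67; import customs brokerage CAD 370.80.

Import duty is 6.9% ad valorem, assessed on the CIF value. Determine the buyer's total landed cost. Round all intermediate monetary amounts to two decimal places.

FOB: the seller bears costs until goods are on board at the origin port; the buyer bears freight, insurance and all costs thereafter.
Already in the invoice (seller's account under FOB): inland to port, export clearance, origin terminal — exclude.
CIF value = FOB price + freight + insurance = 109791.41 + 926.10 + 617.74 = 111335.25
Import duty = 111335.25 × 6.9% = 7682.13
Buyer bears: freight 926.10 + insurance 617.74 + destination terminal 1225.67 + brokerage 370.80 + duty 7682.13 = 10822.44
Landed cost = invoice 109791.41 + 10822.44 = 120613.85

Total landed cost: CAD 120613.85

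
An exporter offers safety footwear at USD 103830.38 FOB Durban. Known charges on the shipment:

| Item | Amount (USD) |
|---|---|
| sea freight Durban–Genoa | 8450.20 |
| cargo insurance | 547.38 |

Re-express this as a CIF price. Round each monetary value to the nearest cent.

CIF price: USD 112827.96

From FOB to CIF, the seller additionally bears: freight, insurance.
CIF price = 103830.38 + 8450.20 + 547.38 = 112827.96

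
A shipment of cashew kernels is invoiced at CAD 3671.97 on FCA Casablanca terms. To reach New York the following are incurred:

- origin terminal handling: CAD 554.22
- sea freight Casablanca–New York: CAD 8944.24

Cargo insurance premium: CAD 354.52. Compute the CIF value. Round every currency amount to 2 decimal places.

CIF value: CAD 13524.95

CIF = FCA price + pre-shipment costs + freight + insurance
CIF = 3671.97 + 554.22 + 8944.24 + 354.52 = 13524.95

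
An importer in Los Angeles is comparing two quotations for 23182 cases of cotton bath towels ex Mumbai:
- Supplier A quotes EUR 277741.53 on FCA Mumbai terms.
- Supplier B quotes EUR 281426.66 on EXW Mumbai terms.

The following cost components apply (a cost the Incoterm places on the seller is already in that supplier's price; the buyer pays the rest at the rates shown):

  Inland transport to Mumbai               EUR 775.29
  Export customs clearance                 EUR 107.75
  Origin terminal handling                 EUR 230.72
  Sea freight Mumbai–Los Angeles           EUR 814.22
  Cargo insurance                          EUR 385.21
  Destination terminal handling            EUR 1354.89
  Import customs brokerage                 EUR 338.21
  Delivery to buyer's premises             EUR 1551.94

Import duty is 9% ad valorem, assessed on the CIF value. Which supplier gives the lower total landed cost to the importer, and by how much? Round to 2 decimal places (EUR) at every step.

Supplier A is cheaper by EUR 4979.31

Supplier A (FCA):
CIF value = FCA price + origin terminal + freight + insurance = 277741.53 + 230.72 + 814.22 + 385.21 = 279171.68
Import duty = 279171.68 × 9% = 25125.45
Buyer bears (A): 230.72 + 814.22 + 385.21 + 1354.89 + 338.21 + 1551.94 = 4675.19
Landed cost (A) = invoice 277741.53 + 4675.19 + duty 25125.45 = 307542.17
Supplier B (EXW):
CIF value = EXW price + inland to port + export clearance + origin terminal + freight + insurance = 281426.66 + 775.29 + 107.75 + 230.72 + 814.22 + 385.21 = 283739.85
Import duty = 283739.85 × 9% = 25536.59
Buyer bears (B): 775.29 + 107.75 + 230.72 + 814.22 + 385.21 + 1354.89 + 338.21 + 1551.94 = 5558.23
Landed cost (B) = invoice 281426.66 + 5558.23 + duty 25536.59 = 312521.48
Difference = |307542.17 − 312521.48| = 4979.31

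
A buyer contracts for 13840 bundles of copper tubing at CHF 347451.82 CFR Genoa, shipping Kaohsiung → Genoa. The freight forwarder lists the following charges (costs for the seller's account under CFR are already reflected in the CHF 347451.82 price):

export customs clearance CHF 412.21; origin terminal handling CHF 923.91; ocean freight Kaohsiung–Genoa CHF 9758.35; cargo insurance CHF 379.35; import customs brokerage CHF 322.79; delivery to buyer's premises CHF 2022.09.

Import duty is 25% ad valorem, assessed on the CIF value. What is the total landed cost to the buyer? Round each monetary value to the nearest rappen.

CFR: the seller pays costs through ocean freight to the destination port, but not insurance.
Already in the invoice (seller's account under CFR): export clearance, origin terminal, freight — exclude.
CIF value = CFR price + insurance = 347451.82 + 379.35 = 347831.17
Import duty = 347831.17 × 25% = 86957.79
Buyer bears: insurance 379.35 + brokerage 322.79 + delivery 2022.09 + duty 86957.79 = 89682.02
Landed cost = invoice 347451.82 + 89682.02 = 437133.84

Total landed cost: CHF 437133.84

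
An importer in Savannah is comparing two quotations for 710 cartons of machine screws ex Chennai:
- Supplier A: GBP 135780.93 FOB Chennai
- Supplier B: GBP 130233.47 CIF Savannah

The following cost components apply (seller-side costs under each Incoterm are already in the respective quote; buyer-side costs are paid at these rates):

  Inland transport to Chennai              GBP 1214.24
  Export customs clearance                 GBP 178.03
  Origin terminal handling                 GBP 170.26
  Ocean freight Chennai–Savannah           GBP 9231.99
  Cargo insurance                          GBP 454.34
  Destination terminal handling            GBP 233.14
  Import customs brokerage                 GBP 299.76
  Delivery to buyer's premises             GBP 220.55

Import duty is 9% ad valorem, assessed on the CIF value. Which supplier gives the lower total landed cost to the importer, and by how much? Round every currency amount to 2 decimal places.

Supplier B is cheaper by GBP 16604.83

Supplier A (FOB):
CIF value = FOB price + freight + insurance = 135780.93 + 9231.99 + 454.34 = 145467.26
Import duty = 145467.26 × 9% = 13092.05
Buyer bears (A): 9231.99 + 454.34 + 233.14 + 299.76 + 220.55 = 10439.78
Landed cost (A) = invoice 135780.93 + 10439.78 + duty 13092.05 = 159312.76
Supplier B (CIF):
The CIF price already equals the CIF value: 130233.47
Import duty = 130233.47 × 9% = 11721.01
Buyer bears (B): 233.14 + 299.76 + 220.55 = 753.45
Landed cost (B) = invoice 130233.47 + 753.45 + duty 11721.01 = 142707.93
Difference = |159312.76 − 142707.93| = 16604.83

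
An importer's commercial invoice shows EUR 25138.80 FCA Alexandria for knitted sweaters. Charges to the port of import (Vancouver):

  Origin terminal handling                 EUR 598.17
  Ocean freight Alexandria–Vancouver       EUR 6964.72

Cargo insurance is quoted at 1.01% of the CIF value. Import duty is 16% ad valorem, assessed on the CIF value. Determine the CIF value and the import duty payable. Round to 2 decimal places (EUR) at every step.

Let C be the CIF value. C = FCA price + pre-shipment costs + freight + 1.01% × C
C − 1.01% × C = 25138.80 + 598.17 + 6964.72
0.9899 × C = 32701.69
C = 32701.69 / 0.9899 = 33035.35
Insurance premium = 1.01% × 33035.35 = 333.66
Import duty = 33035.35 × 16% = 5285.66

CIF value: EUR 33035.35; import duty: EUR 5285.66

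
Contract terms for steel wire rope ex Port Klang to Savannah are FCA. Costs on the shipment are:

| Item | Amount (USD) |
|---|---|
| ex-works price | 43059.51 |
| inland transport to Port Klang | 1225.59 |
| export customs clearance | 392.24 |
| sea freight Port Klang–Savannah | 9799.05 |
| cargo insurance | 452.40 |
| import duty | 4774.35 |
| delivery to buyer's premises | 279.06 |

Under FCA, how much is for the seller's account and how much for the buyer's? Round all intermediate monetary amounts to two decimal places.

FCA: the seller delivers export-cleared goods to the carrier; the buyer bears costs from that point.
Seller's account: goods 43059.51 + inland to port 1225.59 + export clearance 392.24 = 44677.34
Buyer's account: freight 9799.05 + insurance 452.40 + duty 4774.35 + delivery 279.06 = 15304.86

Seller: USD 44677.34; buyer: USD 15304.86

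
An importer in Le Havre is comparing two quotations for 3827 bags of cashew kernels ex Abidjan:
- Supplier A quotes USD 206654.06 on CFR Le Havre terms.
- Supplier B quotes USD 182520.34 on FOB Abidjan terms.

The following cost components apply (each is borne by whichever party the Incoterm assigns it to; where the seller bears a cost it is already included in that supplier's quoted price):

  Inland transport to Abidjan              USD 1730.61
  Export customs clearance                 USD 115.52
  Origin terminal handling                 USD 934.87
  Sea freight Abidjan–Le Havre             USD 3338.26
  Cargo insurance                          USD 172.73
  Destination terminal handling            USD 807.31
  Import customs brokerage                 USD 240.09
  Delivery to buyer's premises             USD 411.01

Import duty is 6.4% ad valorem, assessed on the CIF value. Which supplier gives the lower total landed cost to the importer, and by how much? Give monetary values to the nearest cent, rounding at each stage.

Supplier B is cheaper by USD 22126.36

Supplier A (CFR):
CIF value = CFR price + insurance = 206654.06 + 172.73 = 206826.79
Import duty = 206826.79 × 6.4% = 13236.91
Buyer bears (A): 172.73 + 807.31 + 240.09 + 411.01 = 1631.14
Landed cost (A) = invoice 206654.06 + 1631.14 + duty 13236.91 = 221522.11
Supplier B (FOB):
CIF value = FOB price + freight + insurance = 182520.34 + 3338.26 + 172.73 = 186031.33
Import duty = 186031.33 × 6.4% = 11906.01
Buyer bears (B): 3338.26 + 172.73 + 807.31 + 240.09 + 411.01 = 4969.40
Landed cost (B) = invoice 182520.34 + 4969.40 + duty 11906.01 = 199395.75
Difference = |221522.11 − 199395.75| = 22126.36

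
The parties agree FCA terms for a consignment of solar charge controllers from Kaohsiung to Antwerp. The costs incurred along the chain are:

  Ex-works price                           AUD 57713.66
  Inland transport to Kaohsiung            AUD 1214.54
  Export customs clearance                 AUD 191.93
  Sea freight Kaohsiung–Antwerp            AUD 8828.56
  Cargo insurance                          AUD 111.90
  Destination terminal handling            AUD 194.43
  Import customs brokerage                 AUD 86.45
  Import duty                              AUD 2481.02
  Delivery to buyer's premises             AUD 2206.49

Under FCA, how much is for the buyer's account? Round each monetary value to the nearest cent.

Buyer's account: AUD 13908.85

FCA: the seller delivers export-cleared goods to the carrier; the buyer bears costs from that point.
Seller's account: goods 57713.66 + inland to port 1214.54 + export clearance 191.93 = 59120.13
Buyer's account: freight 8828.56 + insurance 111.90 + destination terminal 194.43 + brokerage 86.45 + duty 2481.02 + delivery 2206.49 = 13908.85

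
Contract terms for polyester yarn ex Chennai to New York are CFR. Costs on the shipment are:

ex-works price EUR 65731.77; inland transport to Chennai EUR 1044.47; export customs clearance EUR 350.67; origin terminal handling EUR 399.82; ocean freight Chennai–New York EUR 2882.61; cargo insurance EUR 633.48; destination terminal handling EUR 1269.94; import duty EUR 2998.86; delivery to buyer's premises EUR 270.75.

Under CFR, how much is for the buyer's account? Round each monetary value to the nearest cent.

CFR: the seller pays costs through ocean freight to the destination port, but not insurance.
Seller's account: goods 65731.77 + inland to port 1044.47 + export clearance 350.67 + origin terminal 399.82 + freight 2882.61 = 70409.34
Buyer's account: insurance 633.48 + destination terminal 1269.94 + duty 2998.86 + delivery 270.75 = 5173.03

Buyer's account: EUR 5173.03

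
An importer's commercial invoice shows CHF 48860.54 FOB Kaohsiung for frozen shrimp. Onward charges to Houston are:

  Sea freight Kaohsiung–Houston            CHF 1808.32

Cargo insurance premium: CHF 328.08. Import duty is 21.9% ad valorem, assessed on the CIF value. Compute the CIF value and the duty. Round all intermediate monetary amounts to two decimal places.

CIF value: CHF 50996.94; import duty: CHF 11168.33

CIF = FOB price + freight + insurance
CIF = 48860.54 + 1808.32 + 328.08 = 50996.94
Import duty = 50996.94 × 21.9% = 11168.33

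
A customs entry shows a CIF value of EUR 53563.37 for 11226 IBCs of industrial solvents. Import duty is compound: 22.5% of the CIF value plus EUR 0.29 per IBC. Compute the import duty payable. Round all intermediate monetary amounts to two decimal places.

Ad valorem component: 53563.37 × 22.5% = 12051.76
Specific component: 11226 × 0.29 = 3255.54
Import duty = 12051.76 + 3255.54 = 15307.30

Import duty: EUR 15307.30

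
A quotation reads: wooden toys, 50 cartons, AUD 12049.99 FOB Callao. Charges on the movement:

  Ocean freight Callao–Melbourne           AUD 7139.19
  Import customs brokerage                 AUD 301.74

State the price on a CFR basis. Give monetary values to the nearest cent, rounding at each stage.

CFR price: AUD 19189.18

Not relevant to the conversion: brokerage — on the buyer under both terms; not part of either seller's price.
From FOB to CFR, the seller additionally bears: freight.
CFR price = 12049.99 + 7139.19 = 19189.18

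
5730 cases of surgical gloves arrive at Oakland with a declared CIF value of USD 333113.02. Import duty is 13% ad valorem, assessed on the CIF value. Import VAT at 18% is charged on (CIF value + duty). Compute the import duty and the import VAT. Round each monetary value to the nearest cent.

Import duty = 333113.02 × 13% = 43304.69
VAT base = CIF + duty = 333113.02 + 43304.69 = 376417.71
Import VAT = 376417.71 × 18% = 67755.19

Import duty: USD 43304.69; import VAT: USD 67755.19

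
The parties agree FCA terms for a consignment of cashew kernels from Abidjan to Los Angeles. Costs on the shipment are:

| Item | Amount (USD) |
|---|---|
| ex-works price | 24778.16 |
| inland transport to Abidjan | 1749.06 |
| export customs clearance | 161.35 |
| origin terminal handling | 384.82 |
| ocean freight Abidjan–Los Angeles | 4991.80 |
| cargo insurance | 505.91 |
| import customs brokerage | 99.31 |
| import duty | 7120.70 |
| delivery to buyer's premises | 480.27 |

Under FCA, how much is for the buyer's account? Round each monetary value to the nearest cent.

Buyer's account: USD 13582.81

FCA: the seller delivers export-cleared goods to the carrier; the buyer bears costs from that point.
Seller's account: goods 24778.16 + inland to port 1749.06 + export clearance 161.35 = 26688.57
Buyer's account: origin terminal 384.82 + freight 4991.80 + insurance 505.91 + brokerage 99.31 + duty 7120.70 + delivery 480.27 = 13582.81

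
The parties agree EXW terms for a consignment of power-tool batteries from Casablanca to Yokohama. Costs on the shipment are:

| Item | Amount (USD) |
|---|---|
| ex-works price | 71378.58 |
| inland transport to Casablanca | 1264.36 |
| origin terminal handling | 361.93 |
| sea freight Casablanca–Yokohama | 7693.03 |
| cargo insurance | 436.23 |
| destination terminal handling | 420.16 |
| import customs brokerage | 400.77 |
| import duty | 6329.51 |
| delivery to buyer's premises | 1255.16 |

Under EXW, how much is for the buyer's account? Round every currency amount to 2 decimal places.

EXW: the seller makes goods available at their premises; the buyer bears all onward costs.
Seller's account: goods 71378.58 = 71378.58
Buyer's account: inland to port 1264.36 + origin terminal 361.93 + freight 7693.03 + insurance 436.23 + destination terminal 420.16 + brokerage 400.77 + duty 6329.51 + delivery 1255.16 = 18161.15

Buyer's account: USD 18161.15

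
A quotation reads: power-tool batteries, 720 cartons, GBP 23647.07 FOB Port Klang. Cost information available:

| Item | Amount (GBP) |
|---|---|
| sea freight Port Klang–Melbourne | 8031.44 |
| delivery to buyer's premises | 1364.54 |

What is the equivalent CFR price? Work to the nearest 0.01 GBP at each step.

Not relevant to the conversion: delivery — on the buyer under both terms; not part of either seller's price.
From FOB to CFR, the seller additionally bears: freight.
CFR price = 23647.07 + 8031.44 = 31678.51

CFR price: GBP 31678.51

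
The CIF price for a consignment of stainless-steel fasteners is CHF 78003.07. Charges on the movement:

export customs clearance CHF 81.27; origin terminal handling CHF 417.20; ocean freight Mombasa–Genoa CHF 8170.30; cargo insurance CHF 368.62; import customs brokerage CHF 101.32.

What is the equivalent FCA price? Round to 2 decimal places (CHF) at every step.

FCA price: CHF 69046.95

Not relevant to the conversion: export clearance — on the seller under both CIF and FCA; already in the CIF price and stays in the FCA price. brokerage — on the buyer under both terms; not part of either seller's price.
From CIF to FCA, the seller no longer bears: origin terminal, freight, insurance.
FCA price = 78003.07 − 417.20 − 8170.30 − 368.62 = 69046.95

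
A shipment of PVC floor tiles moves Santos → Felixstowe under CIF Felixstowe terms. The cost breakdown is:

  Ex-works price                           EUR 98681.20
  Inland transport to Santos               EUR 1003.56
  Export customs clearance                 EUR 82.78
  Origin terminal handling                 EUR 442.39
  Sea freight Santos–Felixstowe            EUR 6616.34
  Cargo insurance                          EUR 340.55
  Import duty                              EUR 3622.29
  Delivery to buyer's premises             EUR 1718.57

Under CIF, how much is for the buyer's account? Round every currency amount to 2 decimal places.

CIF: the seller pays costs through ocean freight and marine insurance to the destination port.
Seller's account: goods 98681.20 + inland to port 1003.56 + export clearance 82.78 + origin terminal 442.39 + freight 6616.34 + insurance 340.55 = 107166.82
Buyer's account: duty 3622.29 + delivery 1718.57 = 5340.86

Buyer's account: EUR 5340.86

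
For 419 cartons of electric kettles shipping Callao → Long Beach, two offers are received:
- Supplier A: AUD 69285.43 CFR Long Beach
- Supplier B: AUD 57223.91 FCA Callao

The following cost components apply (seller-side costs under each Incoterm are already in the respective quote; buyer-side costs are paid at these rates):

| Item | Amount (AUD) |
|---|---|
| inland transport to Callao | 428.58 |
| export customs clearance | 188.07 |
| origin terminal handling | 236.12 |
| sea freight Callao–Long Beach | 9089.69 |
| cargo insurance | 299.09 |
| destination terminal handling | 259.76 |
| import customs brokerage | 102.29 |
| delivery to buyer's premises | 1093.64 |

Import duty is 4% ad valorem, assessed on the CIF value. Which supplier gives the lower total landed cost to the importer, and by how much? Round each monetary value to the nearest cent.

Supplier B is cheaper by AUD 2845.14

Supplier A (CFR):
CIF value = CFR price + insurance = 69285.43 + 299.09 = 69584.52
Import duty = 69584.52 × 4% = 2783.38
Buyer bears (A): 299.09 + 259.76 + 102.29 + 1093.64 = 1754.78
Landed cost (A) = invoice 69285.43 + 1754.78 + duty 2783.38 = 73823.59
Supplier B (FCA):
CIF value = FCA price + origin terminal + freight + insurance = 57223.91 + 236.12 + 9089.69 + 299.09 = 66848.81
Import duty = 66848.81 × 4% = 2673.95
Buyer bears (B): 236.12 + 9089.69 + 299.09 + 259.76 + 102.29 + 1093.64 = 11080.59
Landed cost (B) = invoice 57223.91 + 11080.59 + duty 2673.95 = 70978.45
Difference = |73823.59 − 70978.45| = 2845.14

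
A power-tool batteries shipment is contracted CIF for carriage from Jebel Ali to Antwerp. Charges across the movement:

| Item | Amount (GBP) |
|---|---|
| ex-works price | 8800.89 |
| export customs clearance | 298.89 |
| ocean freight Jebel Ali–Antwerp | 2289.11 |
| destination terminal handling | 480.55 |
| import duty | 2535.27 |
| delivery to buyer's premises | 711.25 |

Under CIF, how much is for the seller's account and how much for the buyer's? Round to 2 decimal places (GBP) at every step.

Seller: GBP 11388.89; buyer: GBP 3727.07

CIF: the seller pays costs through ocean freight and marine insurance to the destination port.
Seller's account: goods 8800.89 + export clearance 298.89 + freight 2289.11 = 11388.89
Buyer's account: destination terminal 480.55 + duty 2535.27 + delivery 711.25 = 3727.07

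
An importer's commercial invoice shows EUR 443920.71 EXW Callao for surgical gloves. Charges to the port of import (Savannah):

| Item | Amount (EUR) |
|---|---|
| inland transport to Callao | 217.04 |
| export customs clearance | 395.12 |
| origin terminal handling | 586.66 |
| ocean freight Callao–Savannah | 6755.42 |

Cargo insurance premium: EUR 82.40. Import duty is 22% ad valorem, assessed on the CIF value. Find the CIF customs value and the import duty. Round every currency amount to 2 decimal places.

CIF = EXW price + pre-shipment costs + freight + insurance
CIF = 443920.71 + 217.04 + 395.12 + 586.66 + 6755.42 + 82.40 = 451957.35
Import duty = 451957.35 × 22% = 99430.62

CIF value: EUR 451957.35; import duty: EUR 99430.62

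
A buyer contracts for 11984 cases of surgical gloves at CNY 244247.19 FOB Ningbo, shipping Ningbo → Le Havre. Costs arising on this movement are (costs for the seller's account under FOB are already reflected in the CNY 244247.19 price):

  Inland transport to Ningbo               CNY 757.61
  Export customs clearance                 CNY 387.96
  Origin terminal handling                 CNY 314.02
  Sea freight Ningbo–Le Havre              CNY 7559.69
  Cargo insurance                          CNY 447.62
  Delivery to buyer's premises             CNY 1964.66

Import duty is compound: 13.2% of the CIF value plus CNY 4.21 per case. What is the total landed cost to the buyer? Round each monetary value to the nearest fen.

FOB: the seller bears costs until goods are on board at the origin port; the buyer bears freight, insurance and all costs thereafter.
Already in the invoice (seller's account under FOB): inland to port, export clearance, origin terminal — exclude.
CIF value = FOB price + freight + insurance = 244247.19 + 7559.69 + 447.62 = 252254.50
Ad valorem component: 252254.50 × 13.2% = 33297.59
Specific component: 11984 × 4.21 = 50452.64
Import duty = 33297.59 + 50452.64 = 83750.23
Buyer bears: freight 7559.69 + insurance 447.62 + delivery 1964.66 + duty 83750.23 = 93722.20
Landed cost = invoice 244247.19 + 93722.20 = 337969.39

Total landed cost: CNY 337969.39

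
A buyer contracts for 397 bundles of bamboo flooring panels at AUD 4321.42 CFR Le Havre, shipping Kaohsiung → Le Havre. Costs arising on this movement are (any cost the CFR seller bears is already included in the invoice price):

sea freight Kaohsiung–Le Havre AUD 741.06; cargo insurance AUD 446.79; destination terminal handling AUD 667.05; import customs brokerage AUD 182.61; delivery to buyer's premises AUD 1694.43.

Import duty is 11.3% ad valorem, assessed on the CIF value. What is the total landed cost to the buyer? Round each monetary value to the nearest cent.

CFR: the seller pays costs through ocean freight to the destination port, but not insurance.
Already in the invoice (seller's account under CFR): freight — exclude.
CIF value = CFR price + insurance = 4321.42 + 446.79 = 4768.21
Import duty = 4768.21 × 11.3% = 538.81
Buyer bears: insurance 446.79 + destination terminal 667.05 + brokerage 182.61 + delivery 1694.43 + duty 538.81 = 3529.69
Landed cost = invoice 4321.42 + 3529.69 = 7851.11

Total landed cost: AUD 7851.11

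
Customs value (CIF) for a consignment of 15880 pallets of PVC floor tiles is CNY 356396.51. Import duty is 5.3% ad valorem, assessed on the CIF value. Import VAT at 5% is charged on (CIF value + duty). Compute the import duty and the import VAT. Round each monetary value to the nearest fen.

Import duty = 356396.51 × 5.3% = 18889.02
VAT base = CIF + duty = 356396.51 + 18889.02 = 375285.53
Import VAT = 375285.53 × 5% = 18764.28

Import duty: CNY 18889.02; import VAT: CNY 18764.28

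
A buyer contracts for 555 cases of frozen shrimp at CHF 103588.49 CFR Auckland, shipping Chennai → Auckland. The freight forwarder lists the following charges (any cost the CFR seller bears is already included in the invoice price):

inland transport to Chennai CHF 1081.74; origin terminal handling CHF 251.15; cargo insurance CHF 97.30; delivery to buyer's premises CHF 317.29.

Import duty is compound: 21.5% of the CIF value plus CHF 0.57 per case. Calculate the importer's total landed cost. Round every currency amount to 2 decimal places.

CFR: the seller pays costs through ocean freight to the destination port, but not insurance.
Already in the invoice (seller's account under CFR): inland to port, origin terminal — exclude.
CIF value = CFR price + insurance = 103588.49 + 97.30 = 103685.79
Ad valorem component: 103685.79 × 21.5% = 22292.44
Specific component: 555 × 0.57 = 316.35
Import duty = 22292.44 + 316.35 = 22608.79
Buyer bears: insurance 97.30 + delivery 317.29 + duty 22608.79 = 23023.38
Landed cost = invoice 103588.49 + 23023.38 = 126611.87

Total landed cost: CHF 126611.87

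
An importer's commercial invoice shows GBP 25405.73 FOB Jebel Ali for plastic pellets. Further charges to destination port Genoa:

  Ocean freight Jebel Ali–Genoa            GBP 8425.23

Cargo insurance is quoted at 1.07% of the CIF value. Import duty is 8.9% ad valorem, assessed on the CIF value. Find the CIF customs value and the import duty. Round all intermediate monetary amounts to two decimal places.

CIF value: GBP 34196.87; import duty: GBP 3043.52

Let C be the CIF value. C = FOB price + freight + 1.07% × C
C − 1.07% × C = 25405.73 + 8425.23
0.9893 × C = 33830.96
C = 33830.96 / 0.9893 = 34196.87
Insurance premium = 1.07% × 34196.87 = 365.91
Import duty = 34196.87 × 8.9% = 3043.52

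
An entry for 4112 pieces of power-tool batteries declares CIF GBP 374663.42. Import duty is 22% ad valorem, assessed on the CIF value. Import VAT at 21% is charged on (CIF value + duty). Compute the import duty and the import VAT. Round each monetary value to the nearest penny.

Import duty = 374663.42 × 22% = 82425.95
VAT base = CIF + duty = 374663.42 + 82425.95 = 457089.37
Import VAT = 457089.37 × 21% = 95988.77

Import duty: GBP 82425.95; import VAT: GBP 95988.77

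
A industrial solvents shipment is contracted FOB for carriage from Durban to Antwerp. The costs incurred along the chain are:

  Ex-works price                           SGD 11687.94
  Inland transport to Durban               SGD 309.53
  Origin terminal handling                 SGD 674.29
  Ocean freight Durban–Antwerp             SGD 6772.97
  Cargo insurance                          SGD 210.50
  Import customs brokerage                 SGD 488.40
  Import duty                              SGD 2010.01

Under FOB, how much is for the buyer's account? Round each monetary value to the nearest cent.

FOB: the seller bears costs until goods are on board at the origin port; the buyer bears freight, insurance and all costs thereafter.
Seller's account: goods 11687.94 + inland to port 309.53 + origin terminal 674.29 = 12671.76
Buyer's account: freight 6772.97 + insurance 210.50 + brokerage 488.40 + duty 2010.01 = 9481.88

Buyer's account: SGD 9481.88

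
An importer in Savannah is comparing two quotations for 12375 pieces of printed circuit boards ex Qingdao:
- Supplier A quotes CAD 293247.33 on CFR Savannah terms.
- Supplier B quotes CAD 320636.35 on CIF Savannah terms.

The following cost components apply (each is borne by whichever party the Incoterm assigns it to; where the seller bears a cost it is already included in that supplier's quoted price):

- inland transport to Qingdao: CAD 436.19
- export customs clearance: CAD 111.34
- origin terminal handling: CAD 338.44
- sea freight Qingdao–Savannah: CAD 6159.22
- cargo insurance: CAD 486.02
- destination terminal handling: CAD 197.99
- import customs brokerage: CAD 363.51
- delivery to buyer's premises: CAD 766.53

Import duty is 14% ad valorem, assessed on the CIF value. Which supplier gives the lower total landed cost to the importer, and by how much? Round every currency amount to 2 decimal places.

Supplier A (CFR):
CIF value = CFR price + insurance = 293247.33 + 486.02 = 293733.35
Import duty = 293733.35 × 14% = 41122.67
Buyer bears (A): 486.02 + 197.99 + 363.51 + 766.53 = 1814.05
Landed cost (A) = invoice 293247.33 + 1814.05 + duty 41122.67 = 336184.05
Supplier B (CIF):
The CIF price already equals the CIF value: 320636.35
Import duty = 320636.35 × 14% = 44889.09
Buyer bears (B): 197.99 + 363.51 + 766.53 = 1328.03
Landed cost (B) = invoice 320636.35 + 1328.03 + duty 44889.09 = 366853.47
Difference = |336184.05 − 366853.47| = 30669.42

Supplier A is cheaper by CAD 30669.42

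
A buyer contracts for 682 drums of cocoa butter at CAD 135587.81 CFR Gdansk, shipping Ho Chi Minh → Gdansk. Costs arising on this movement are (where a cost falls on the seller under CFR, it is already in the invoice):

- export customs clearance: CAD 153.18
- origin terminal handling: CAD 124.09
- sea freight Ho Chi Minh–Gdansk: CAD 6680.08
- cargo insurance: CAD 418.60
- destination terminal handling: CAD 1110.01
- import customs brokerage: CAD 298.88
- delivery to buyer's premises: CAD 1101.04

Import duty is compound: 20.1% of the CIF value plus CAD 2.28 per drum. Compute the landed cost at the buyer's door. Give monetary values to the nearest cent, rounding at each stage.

CFR: the seller pays costs through ocean freight to the destination port, but not insurance.
Already in the invoice (seller's account under CFR): export clearance, origin terminal, freight — exclude.
CIF value = CFR price + insurance = 135587.81 + 418.60 = 136006.41
Ad valorem component: 136006.41 × 20.1% = 27337.29
Specific component: 682 × 2.28 = 1554.96
Import duty = 27337.29 + 1554.96 = 28892.25
Buyer bears: insurance 418.60 + destination terminal 1110.01 + brokerage 298.88 + delivery 1101.04 + duty 28892.25 = 31820.78
Landed cost = invoice 135587.81 + 31820.78 = 167408.59

Total landed cost: CAD 167408.59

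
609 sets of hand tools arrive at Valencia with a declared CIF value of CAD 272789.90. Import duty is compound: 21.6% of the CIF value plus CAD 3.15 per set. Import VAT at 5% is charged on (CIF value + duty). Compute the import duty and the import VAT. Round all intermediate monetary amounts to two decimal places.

Import duty: CAD 60840.97; import VAT: CAD 16681.54

Ad valorem component: 272789.90 × 21.6% = 58922.62
Specific component: 609 × 3.15 = 1918.35
Import duty = 58922.62 + 1918.35 = 60840.97
VAT base = CIF + duty = 272789.90 + 60840.97 = 333630.87
Import VAT = 333630.87 × 5% = 16681.54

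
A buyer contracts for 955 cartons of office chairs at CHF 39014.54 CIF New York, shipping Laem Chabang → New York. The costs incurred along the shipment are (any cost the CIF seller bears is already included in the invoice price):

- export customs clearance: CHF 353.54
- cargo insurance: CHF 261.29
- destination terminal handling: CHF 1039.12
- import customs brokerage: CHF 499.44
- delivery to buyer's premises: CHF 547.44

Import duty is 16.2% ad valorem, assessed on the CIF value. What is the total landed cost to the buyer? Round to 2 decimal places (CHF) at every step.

CIF: the seller pays costs through ocean freight and marine insurance to the destination port.
Already in the invoice (seller's account under CIF): export clearance, insurance — exclude.
The CIF price already equals the CIF value: 39014.54
Import duty = 39014.54 × 16.2% = 6320.36
Buyer bears: destination terminal 1039.12 + brokerage 499.44 + delivery 547.44 + duty 6320.36 = 8406.36
Landed cost = invoice 39014.54 + 8406.36 = 47420.90

Total landed cost: CHF 47420.90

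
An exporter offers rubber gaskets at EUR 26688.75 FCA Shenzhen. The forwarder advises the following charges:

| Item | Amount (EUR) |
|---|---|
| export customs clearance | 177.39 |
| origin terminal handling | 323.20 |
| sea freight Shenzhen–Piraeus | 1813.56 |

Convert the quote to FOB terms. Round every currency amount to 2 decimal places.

FOB price: EUR 27011.95

Not relevant to the conversion: export clearance — on the seller under both FCA and FOB; already in the FCA price and stays in the FOB price. freight — on the buyer under both terms; not part of either seller's price.
From FCA to FOB, the seller additionally bears: origin terminal.
FOB price = 26688.75 + 323.20 = 27011.95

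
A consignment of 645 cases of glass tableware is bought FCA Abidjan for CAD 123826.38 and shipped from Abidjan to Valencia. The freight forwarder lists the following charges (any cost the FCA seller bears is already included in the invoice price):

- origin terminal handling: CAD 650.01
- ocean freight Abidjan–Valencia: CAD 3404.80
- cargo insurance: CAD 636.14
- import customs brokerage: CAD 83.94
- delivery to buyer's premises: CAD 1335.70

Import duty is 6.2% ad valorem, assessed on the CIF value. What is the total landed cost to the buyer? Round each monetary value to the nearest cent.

FCA: the seller delivers export-cleared goods to the carrier; the buyer bears costs from that point.
CIF value = FCA price + origin terminal + freight + insurance = 123826.38 + 650.01 + 3404.80 + 636.14 = 128517.33
Import duty = 128517.33 × 6.2% = 7968.07
Buyer bears: origin terminal 650.01 + freight 3404.80 + insurance 636.14 + brokerage 83.94 + delivery 1335.70 + duty 7968.07 = 14078.66
Landed cost = invoice 123826.38 + 14078.66 = 137905.04

Total landed cost: CAD 137905.04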